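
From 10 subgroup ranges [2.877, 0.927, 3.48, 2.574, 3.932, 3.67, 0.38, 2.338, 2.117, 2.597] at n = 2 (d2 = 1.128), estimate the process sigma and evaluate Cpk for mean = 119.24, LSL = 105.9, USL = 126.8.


R_bar = (2.877 + 0.927 + 3.48 + 2.574 + 3.932 + 3.67 + 0.38 + 2.338 + 2.117 + 2.597) / 10 = 2.4892
sigma = R_bar / d2 = 2.4892 / 1.128 = 2.2067376
Cp = (USL - LSL)/(6*sigma) = (126.8 - 105.9)/(6*2.2067376) = 1.5785
Cpu = (126.8 - 119.24)/(3*2.2067376) = 1.1420
Cpl = (119.24 - 105.9)/(3*2.2067376) = 2.0150
Cpk = min(Cpu, Cpl) = 1.1420

1.1420


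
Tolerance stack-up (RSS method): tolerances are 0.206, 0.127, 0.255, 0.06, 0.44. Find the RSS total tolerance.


RSS = sqrt(0.206^2 + 0.127^2 + 0.255^2 + 0.06^2 + 0.44^2)
= sqrt(0.32079)
= 0.5664

0.5664


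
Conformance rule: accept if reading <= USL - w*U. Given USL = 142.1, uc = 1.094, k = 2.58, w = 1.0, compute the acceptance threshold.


U = k * uc = 2.58 * 1.094 = 2.82252
guard band g = w * U = 1.0 * 2.82252 = 2.82252
AL = USL - g = 142.1 - 2.82252
AL = 139.2775

139.2775


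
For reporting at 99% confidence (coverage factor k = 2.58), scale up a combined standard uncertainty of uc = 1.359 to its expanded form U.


U = k * uc
U = 2.58 * 1.359
U = 3.5062

3.5062


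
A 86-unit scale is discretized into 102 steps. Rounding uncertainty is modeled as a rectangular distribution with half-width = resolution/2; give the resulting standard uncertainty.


resolution = range / divisions
resolution = 86 / 102 = 0.84313725
u_res = resolution / (2*sqrt(3))
u_res = 0.84313725 / 3.4641016
u_res = 0.2434

0.2434


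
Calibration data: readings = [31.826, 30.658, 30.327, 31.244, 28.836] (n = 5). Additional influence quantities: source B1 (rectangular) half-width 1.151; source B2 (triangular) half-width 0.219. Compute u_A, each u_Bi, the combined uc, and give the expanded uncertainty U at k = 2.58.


mean = (31.826 + 30.658 + 30.327 + 31.244 + 28.836) / 5 = 30.5782
s = sqrt(sum((x - mean)^2)/(n-1)) = 1.1297151
u_A = s / sqrt(n) = 1.1297151 / sqrt(5) = 0.50522395
u_B1 = 1.151 / sqrt(3) = 0.66453016
u_B2 = 0.219 / sqrt(6) = 0.089406376
uc = sqrt(0.50522395^2 + 0.66453016^2 + 0.089406376^2) = 0.83955052
U = k * uc = 2.58 * 0.83955052
U = 2.1660

2.1660


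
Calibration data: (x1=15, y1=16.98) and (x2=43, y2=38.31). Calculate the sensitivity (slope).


slope = (y2 - y1) / (x2 - x1)
= (38.31 - 16.98) / (43 - 15)
= 21.3300 / 28
= 0.7618

0.7618


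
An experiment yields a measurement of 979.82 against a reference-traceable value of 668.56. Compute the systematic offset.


Systematic error = measured - true
= 979.82 - 668.56
= 311.2600

311.2600


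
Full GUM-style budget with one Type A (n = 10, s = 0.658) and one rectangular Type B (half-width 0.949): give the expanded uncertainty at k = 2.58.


u_A = s / sqrt(n) = 0.658 / sqrt(10) = 0.20807787
u_B = half_width / sqrt(3) = 0.949 / sqrt(3) = 0.54790541
uc = sqrt(u_A^2 + u_B^2) = sqrt(0.20807787^2 + 0.54790541^2) = 0.58608595
U = k * uc = 2.58 * 0.58608595
U = 1.5121

1.5121


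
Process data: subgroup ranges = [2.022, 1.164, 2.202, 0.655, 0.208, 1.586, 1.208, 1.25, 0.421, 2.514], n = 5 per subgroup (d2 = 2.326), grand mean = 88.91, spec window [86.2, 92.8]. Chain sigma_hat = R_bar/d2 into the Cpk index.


R_bar = (2.022 + 1.164 + 2.202 + 0.655 + 0.208 + 1.586 + 1.208 + 1.25 + 0.421 + 2.514) / 10 = 1.323
sigma = R_bar / d2 = 1.323 / 2.326 = 0.56878762
Cp = (USL - LSL)/(6*sigma) = (92.8 - 86.2)/(6*0.56878762) = 1.9339
Cpu = (92.8 - 88.91)/(3*0.56878762) = 2.2797
Cpl = (88.91 - 86.2)/(3*0.56878762) = 1.5882
Cpk = min(Cpu, Cpl) = 1.5882

1.5882


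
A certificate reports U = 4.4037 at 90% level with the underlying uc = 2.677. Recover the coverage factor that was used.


k = U / uc
k = 4.4037 / 2.677
k = 1.645

1.645


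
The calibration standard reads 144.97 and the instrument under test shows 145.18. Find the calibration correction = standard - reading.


Correction = standard - reading
= 144.97 - 145.18
= -0.2100

-0.2100


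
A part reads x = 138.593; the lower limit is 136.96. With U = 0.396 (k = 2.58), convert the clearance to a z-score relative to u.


u = U / k = 0.396 / 2.58 = 0.15348837
margin = |LSL - x| = |136.96 - 138.593| = 1.633
z = margin / u = 1.633 / 0.15348837
z = 10.6392

10.6392


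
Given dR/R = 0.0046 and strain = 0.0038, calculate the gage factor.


GF = (dR/R) / epsilon
= 0.0046 / 0.0038
= 1.2105

1.2105


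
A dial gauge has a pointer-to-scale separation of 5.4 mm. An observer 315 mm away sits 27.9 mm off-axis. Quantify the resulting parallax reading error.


error = h * offset / d
= 5.4 * 27.9 / 315
= 0.4783

0.4783


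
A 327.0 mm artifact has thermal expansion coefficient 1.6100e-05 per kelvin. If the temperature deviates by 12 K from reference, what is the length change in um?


dL = L * alpha * dT
= 327.0 * 1.6100e-05 * 12
= 0.0631764 mm
dL_um = 0.0631764 * 1000 = 63.1764 um

63.1764


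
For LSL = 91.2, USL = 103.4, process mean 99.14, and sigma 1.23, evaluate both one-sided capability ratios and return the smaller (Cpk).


Cpu = (USL - mean) / (3*sigma) = (103.4 - 99.14) / (3*1.23) = 1.1545
Cpl = (mean - LSL) / (3*sigma) = (99.14 - 91.2) / (3*1.23) = 2.1518
Cpk = min(Cpu, Cpl) = 1.1545

1.1545


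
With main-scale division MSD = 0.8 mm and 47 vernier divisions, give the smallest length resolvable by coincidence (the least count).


LC = MSD / n_div
= 0.8 / 47
= 0.0170

0.0170


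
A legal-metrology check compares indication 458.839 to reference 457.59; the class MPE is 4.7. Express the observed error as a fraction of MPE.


e = indication - reference = 458.839 - 457.59 = 1.2490
|e| = 1.2490
ratio = |e| / MPE = 1.2490 / 4.7
ratio = 0.2657

0.2657


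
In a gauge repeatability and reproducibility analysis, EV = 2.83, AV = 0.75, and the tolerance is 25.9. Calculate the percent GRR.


GRR = sqrt(EV^2 + AV^2) = sqrt(2.83^2 + 0.75^2) = 2.9276953
%GRR = GRR / tol * 100 = 2.9276953 / 25.9 * 100
%GRR = 11.3038

11.3038


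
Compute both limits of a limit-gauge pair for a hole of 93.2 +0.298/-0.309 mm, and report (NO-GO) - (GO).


GO = nominal - lower_tol (smallest hole = maximum material condition)
GO = 93.2 - 0.309 = 92.891
NO-GO = nominal + upper_tol (largest hole = least material condition)
NO-GO = 93.2 + 0.298 = 93.498
spread = NO-GO - GO = 93.498 - 92.891 = 0.6070

0.6070


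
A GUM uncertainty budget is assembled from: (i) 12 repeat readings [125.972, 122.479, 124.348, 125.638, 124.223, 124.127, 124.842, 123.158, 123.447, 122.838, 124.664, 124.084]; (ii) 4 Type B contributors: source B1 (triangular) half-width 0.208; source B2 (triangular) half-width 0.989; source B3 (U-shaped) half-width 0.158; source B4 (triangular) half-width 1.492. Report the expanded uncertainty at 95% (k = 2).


mean = (125.972 + 122.479 + 124.348 + 125.638 + 124.223 + 124.127 + 124.842 + 123.158 + 123.447 + 122.838 + 124.664 + 124.084) / 12 = 124.1516667
s = sqrt(sum((x - mean)^2)/(n-1)) = 1.0582202
u_A = s / sqrt(n) = 1.0582202 / sqrt(12) = 0.30548186
u_B1 = 0.208 / sqrt(6) = 0.084915644
u_B2 = 0.989 / sqrt(6) = 0.40375756
u_B3 = 0.158 / sqrt(2) = 0.11172287
u_B4 = 1.492 / sqrt(6) = 0.60910645
uc = sqrt(0.30548186^2 + 0.084915644^2 + 0.40375756^2 + 0.11172287^2 + 0.60910645^2) = 0.80438962
U = k * uc = 2 * 0.80438962
U = 1.6088

1.6088


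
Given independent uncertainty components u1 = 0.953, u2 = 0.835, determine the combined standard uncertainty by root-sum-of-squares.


uc = sqrt(0.953^2 + 0.835^2)
uc = sqrt(1.605434)
uc = 1.2671

1.2671


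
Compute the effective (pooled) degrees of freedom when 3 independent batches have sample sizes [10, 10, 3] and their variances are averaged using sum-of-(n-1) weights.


nu = sum_i (n_i - 1)
nu = ((10 - 1) + (10 - 1) + (3 - 1))
nu = 9 + 9 + 2
nu = 20

20


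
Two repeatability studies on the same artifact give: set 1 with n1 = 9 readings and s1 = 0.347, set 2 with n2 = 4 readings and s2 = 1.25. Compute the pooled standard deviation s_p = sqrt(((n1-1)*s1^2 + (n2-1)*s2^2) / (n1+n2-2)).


s_p = sqrt(((n1-1)*s1^2 + (n2-1)*s2^2) / (n1+n2-2))
numerator = (9-1)*0.347^2 + (4-1)*1.25^2 = 0.963272 + 4.6875 = 5.650772
denominator = 9 + 4 - 2 = 11
s_p^2 = 5.650772 / 11 = 0.51370655
s_p = sqrt(0.51370655) = 0.7167

0.7167


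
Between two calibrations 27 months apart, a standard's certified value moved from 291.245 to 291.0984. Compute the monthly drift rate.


rate = (v2 - v1) / months
= (291.0984 - 291.245) / 27
= -0.1466 / 27
= -0.0054

-0.0054


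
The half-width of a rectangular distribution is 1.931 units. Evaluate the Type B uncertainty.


u_B = half_width / sqrt(3)
u_B = 1.931 / 1.7320508
u_B = 1.1149

1.1149


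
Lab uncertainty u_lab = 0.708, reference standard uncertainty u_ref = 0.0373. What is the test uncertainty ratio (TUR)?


TUR = u_lab / u_ref
= 0.708 / 0.0373
= 18.9812

18.9812


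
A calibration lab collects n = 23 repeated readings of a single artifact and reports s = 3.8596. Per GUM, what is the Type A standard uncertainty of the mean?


u_A = s / sqrt(n)
u_A = 3.8596 / sqrt(23)
u_A = 3.8596 / 4.7958315
u_A = 0.8048

0.8048


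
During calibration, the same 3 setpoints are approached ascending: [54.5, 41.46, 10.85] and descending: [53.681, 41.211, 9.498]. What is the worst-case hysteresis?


|54.5 - 53.681| = 0.8190
|41.46 - 41.211| = 0.2490
|10.85 - 9.498| = 1.3520
hysteresis = max(diffs) = 1.3520

1.3520


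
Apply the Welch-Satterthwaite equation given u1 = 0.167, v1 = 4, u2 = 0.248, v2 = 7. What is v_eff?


uc = sqrt(u1^2 + u2^2) = sqrt(0.167^2 + 0.248^2) = 0.29898662
v_eff = uc^4 / (u1^4/v1 + u2^4/v2)
= 0.29898662^4 / (0.167^4/4 + 0.248^4/7)
= 0.0079911083 / 0.0007348408
v_eff = 10.8746

10.8746


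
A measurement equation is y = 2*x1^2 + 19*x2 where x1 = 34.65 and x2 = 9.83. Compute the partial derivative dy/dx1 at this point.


y = 2*x1^2 + 19*x2
dy/dx1 = 2*2*x1
Evaluate at x1 = 34.65: c1 = 4 * 34.65
c1 = 138.6000

138.6000


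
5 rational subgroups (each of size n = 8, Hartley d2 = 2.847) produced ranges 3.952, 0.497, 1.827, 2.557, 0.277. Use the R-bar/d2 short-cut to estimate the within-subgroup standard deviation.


R_bar = (3.952 + 0.497 + 1.827 + 2.557 + 0.277) / 5
R_bar = 9.11 / 5 = 1.822
sigma_hat = R_bar / d2 = 1.822 / 2.847 = 0.6400

0.6400


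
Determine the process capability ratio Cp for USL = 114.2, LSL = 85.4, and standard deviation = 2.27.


Cp = (USL - LSL) / (6 * sigma)
= (114.2 - 85.4) / (6 * 2.27)
= 28.8000 / 13.6200
= 2.1145

2.1145


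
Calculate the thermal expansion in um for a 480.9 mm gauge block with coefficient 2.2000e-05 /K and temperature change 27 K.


dL = L * alpha * dT
= 480.9 * 2.2000e-05 * 27
= 0.2856546 mm
dL_um = 0.2856546 * 1000 = 285.6546 um

285.6546


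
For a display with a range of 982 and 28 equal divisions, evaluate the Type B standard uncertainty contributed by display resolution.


resolution = range / divisions
resolution = 982 / 28 = 35.071429
u_res = resolution / (2*sqrt(3))
u_res = 35.071429 / 3.4641016
u_res = 10.1242

10.1242


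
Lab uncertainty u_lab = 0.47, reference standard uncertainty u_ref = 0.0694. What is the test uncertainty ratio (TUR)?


TUR = u_lab / u_ref
= 0.47 / 0.0694
= 6.7723

6.7723


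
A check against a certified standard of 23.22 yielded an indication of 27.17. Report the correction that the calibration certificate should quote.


Correction = standard - reading
= 23.22 - 27.17
= -3.9500

-3.9500


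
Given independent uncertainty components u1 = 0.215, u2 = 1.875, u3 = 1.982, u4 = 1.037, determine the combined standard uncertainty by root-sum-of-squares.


uc = sqrt(0.215^2 + 1.875^2 + 1.982^2 + 1.037^2)
uc = sqrt(8.565543)
uc = 2.9267

2.9267


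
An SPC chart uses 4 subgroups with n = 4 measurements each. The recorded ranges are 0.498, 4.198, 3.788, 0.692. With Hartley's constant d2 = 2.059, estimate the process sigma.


R_bar = (0.498 + 4.198 + 3.788 + 0.692) / 4
R_bar = 9.176 / 4 = 2.294
sigma_hat = R_bar / d2 = 2.294 / 2.059 = 1.1141

1.1141


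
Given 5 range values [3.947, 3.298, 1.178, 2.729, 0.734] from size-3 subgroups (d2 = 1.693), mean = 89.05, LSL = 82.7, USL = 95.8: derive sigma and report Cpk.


R_bar = (3.947 + 3.298 + 1.178 + 2.729 + 0.734) / 5 = 2.3772
sigma = R_bar / d2 = 2.3772 / 1.693 = 1.4041347
Cp = (USL - LSL)/(6*sigma) = (95.8 - 82.7)/(6*1.4041347) = 1.5549
Cpu = (95.8 - 89.05)/(3*1.4041347) = 1.6024
Cpl = (89.05 - 82.7)/(3*1.4041347) = 1.5075
Cpk = min(Cpu, Cpl) = 1.5075

1.5075


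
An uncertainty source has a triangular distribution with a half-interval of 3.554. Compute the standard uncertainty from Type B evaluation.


u_B = half_width / sqrt(6)
u_B = 3.554 / 2.4494897
u_B = 1.4509

1.4509


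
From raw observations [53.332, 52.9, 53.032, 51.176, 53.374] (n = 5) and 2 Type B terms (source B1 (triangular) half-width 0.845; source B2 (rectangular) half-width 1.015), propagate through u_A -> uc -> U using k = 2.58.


mean = (53.332 + 52.9 + 53.032 + 51.176 + 53.374) / 5 = 52.7628
s = sqrt(sum((x - mean)^2)/(n-1)) = 0.9092278
u_A = s / sqrt(n) = 0.9092278 / sqrt(5) = 0.40661903
u_B1 = 0.845 / sqrt(6) = 0.34496981
u_B2 = 1.015 / sqrt(3) = 0.58601052
uc = sqrt(0.40661903^2 + 0.34496981^2 + 0.58601052^2) = 0.79230773
U = k * uc = 2.58 * 0.79230773
U = 2.0442

2.0442


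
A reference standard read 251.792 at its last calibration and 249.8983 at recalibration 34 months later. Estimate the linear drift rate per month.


rate = (v2 - v1) / months
= (249.8983 - 251.792) / 34
= -1.8937 / 34
= -0.0557

-0.0557


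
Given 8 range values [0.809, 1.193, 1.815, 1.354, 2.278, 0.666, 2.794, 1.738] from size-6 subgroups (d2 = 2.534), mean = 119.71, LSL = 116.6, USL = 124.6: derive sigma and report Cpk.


R_bar = (0.809 + 1.193 + 1.815 + 1.354 + 2.278 + 0.666 + 2.794 + 1.738) / 8 = 1.580875
sigma = R_bar / d2 = 1.580875 / 2.534 = 0.62386543
Cp = (USL - LSL)/(6*sigma) = (124.6 - 116.6)/(6*0.62386543) = 2.1372
Cpu = (124.6 - 119.71)/(3*0.62386543) = 2.6127
Cpl = (119.71 - 116.6)/(3*0.62386543) = 1.6617
Cpk = min(Cpu, Cpl) = 1.6617

1.6617


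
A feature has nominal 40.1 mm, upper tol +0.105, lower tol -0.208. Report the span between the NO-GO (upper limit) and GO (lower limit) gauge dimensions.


GO = nominal - lower_tol (smallest hole = maximum material condition)
GO = 40.1 - 0.208 = 39.892
NO-GO = nominal + upper_tol (largest hole = least material condition)
NO-GO = 40.1 + 0.105 = 40.205
spread = NO-GO - GO = 40.205 - 39.892 = 0.3130

0.3130


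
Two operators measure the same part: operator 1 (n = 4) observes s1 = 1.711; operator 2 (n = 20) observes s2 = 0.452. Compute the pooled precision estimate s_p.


s_p = sqrt(((n1-1)*s1^2 + (n2-1)*s2^2) / (n1+n2-2))
numerator = (4-1)*1.711^2 + (20-1)*0.452^2 = 8.782563 + 3.881776 = 12.664339
denominator = 4 + 20 - 2 = 22
s_p^2 = 12.664339 / 22 = 0.57565177
s_p = sqrt(0.57565177) = 0.7587

0.7587


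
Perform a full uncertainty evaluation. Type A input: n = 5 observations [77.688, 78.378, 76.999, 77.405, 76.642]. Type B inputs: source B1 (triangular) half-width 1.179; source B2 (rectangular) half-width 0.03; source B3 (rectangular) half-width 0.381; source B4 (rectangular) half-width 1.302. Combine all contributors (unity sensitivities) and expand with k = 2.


mean = (77.688 + 78.378 + 76.999 + 77.405 + 76.642) / 5 = 77.4224
s = sqrt(sum((x - mean)^2)/(n-1)) = 0.66564052
u_A = s / sqrt(n) = 0.66564052 / sqrt(5) = 0.29768349
u_B1 = 1.179 / sqrt(6) = 0.48132473
u_B2 = 0.03 / sqrt(3) = 0.017320508
u_B3 = 0.381 / sqrt(3) = 0.21997045
u_B4 = 1.302 / sqrt(3) = 0.75171005
uc = sqrt(0.29768349^2 + 0.48132473^2 + 0.017320508^2 + 0.21997045^2 + 0.75171005^2) = 0.96645949
U = k * uc = 2 * 0.96645949
U = 1.9329

1.9329


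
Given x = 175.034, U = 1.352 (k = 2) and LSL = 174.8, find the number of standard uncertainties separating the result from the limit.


u = U / k = 1.352 / 2 = 0.676
margin = |LSL - x| = |174.8 - 175.034| = 0.234
z = margin / u = 0.234 / 0.676
z = 0.3462

0.3462


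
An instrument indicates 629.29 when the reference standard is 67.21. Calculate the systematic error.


Systematic error = measured - true
= 629.29 - 67.21
= 562.0800

562.0800


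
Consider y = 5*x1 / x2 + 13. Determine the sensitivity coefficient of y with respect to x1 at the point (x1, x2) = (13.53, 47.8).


y = 5*x1 / x2 + 13
dy/dx1 = 5/x2
Evaluate at x2 = 47.8: c1 = 5 / 47.8
c1 = 0.1046

0.1046


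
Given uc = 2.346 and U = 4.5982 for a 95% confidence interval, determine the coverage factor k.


k = U / uc
k = 4.5982 / 2.346
k = 1.96

1.96


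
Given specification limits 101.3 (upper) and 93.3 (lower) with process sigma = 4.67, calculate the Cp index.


Cp = (USL - LSL) / (6 * sigma)
= (101.3 - 93.3) / (6 * 4.67)
= 8.0000 / 28.0200
= 0.2855

0.2855


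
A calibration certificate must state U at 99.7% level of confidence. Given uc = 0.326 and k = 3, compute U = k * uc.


U = k * uc
U = 3 * 0.326
U = 0.9780

0.9780


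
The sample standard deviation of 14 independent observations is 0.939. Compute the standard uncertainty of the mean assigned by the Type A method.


u_A = s / sqrt(n)
u_A = 0.939 / sqrt(14)
u_A = 0.939 / 3.7416574
u_A = 0.2510

0.2510


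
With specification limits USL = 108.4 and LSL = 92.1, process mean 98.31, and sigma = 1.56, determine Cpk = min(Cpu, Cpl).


Cpu = (USL - mean) / (3*sigma) = (108.4 - 98.31) / (3*1.56) = 2.1560
Cpl = (mean - LSL) / (3*sigma) = (98.31 - 92.1) / (3*1.56) = 1.3269
Cpk = min(Cpu, Cpl) = 1.3269

1.3269


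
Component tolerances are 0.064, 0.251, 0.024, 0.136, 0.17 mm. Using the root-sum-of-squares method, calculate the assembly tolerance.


RSS = sqrt(0.064^2 + 0.251^2 + 0.024^2 + 0.136^2 + 0.17^2)
= sqrt(0.115069)
= 0.3392

0.3392


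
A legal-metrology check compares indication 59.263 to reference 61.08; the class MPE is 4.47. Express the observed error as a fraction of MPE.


e = indication - reference = 59.263 - 61.08 = -1.8170
|e| = 1.8170
ratio = |e| / MPE = 1.8170 / 4.47
ratio = 0.4065

0.4065


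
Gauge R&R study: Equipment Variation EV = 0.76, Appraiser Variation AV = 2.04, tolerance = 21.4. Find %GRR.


GRR = sqrt(EV^2 + AV^2) = sqrt(0.76^2 + 2.04^2) = 2.1769704
%GRR = GRR / tol * 100 = 2.1769704 / 21.4 * 100
%GRR = 10.1728

10.1728


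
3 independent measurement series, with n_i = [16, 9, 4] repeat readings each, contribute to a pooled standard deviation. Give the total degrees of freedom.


nu = sum_i (n_i - 1)
nu = ((16 - 1) + (9 - 1) + (4 - 1))
nu = 15 + 8 + 3
nu = 26

26


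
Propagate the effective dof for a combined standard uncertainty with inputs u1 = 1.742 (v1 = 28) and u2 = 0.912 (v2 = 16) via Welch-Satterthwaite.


uc = sqrt(u1^2 + u2^2) = sqrt(1.742^2 + 0.912^2) = 1.966293
v_eff = uc^4 / (u1^4/v1 + u2^4/v2)
= 1.966293^4 / (1.742^4/28 + 0.912^4/16)
= 14.948339 / 0.37211519
v_eff = 40.1713

40.1713


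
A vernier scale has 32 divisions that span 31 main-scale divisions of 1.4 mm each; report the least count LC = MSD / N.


LC = MSD / n_div
= 1.4 / 32
= 0.0437

0.0437


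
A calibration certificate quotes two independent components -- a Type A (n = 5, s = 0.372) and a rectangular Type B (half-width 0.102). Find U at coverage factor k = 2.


u_A = s / sqrt(n) = 0.372 / sqrt(5) = 0.16636346
u_B = half_width / sqrt(3) = 0.102 / sqrt(3) = 0.058889727
uc = sqrt(u_A^2 + u_B^2) = sqrt(0.16636346^2 + 0.058889727^2) = 0.1764789
U = k * uc = 2 * 0.1764789
U = 0.3530

0.3530


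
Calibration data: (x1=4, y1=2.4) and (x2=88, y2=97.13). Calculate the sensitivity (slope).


slope = (y2 - y1) / (x2 - x1)
= (97.13 - 2.4) / (88 - 4)
= 94.7300 / 84
= 1.1277

1.1277


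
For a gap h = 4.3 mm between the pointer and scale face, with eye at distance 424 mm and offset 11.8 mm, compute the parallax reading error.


error = h * offset / d
= 4.3 * 11.8 / 424
= 0.1197

0.1197


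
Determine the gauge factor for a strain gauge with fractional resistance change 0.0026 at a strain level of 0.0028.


GF = (dR/R) / epsilon
= 0.0026 / 0.0028
= 0.9286

0.9286


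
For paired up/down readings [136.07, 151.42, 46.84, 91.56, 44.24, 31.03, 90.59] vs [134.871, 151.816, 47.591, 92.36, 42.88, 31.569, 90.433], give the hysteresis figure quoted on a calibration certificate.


|136.07 - 134.871| = 1.1990
|151.42 - 151.816| = 0.3960
|46.84 - 47.591| = 0.7510
|91.56 - 92.36| = 0.8000
|44.24 - 42.88| = 1.3600
|31.03 - 31.569| = 0.5390
|90.59 - 90.433| = 0.1570
hysteresis = max(diffs) = 1.3600

1.3600


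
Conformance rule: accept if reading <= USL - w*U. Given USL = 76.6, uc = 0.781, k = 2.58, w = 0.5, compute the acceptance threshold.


U = k * uc = 2.58 * 0.781 = 2.01498
guard band g = w * U = 0.5 * 2.01498 = 1.00749
AL = USL - g = 76.6 - 1.00749
AL = 75.5925

75.5925


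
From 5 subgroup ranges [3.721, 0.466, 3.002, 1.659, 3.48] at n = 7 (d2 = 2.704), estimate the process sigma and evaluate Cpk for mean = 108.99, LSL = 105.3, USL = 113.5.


R_bar = (3.721 + 0.466 + 3.002 + 1.659 + 3.48) / 5 = 2.4656
sigma = R_bar / d2 = 2.4656 / 2.704 = 0.91183432
Cp = (USL - LSL)/(6*sigma) = (113.5 - 105.3)/(6*0.91183432) = 1.4988
Cpu = (113.5 - 108.99)/(3*0.91183432) = 1.6487
Cpl = (108.99 - 105.3)/(3*0.91183432) = 1.3489
Cpk = min(Cpu, Cpl) = 1.3489

1.3489


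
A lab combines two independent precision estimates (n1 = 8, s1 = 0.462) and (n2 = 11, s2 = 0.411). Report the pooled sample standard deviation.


s_p = sqrt(((n1-1)*s1^2 + (n2-1)*s2^2) / (n1+n2-2))
numerator = (8-1)*0.462^2 + (11-1)*0.411^2 = 1.494108 + 1.68921 = 3.183318
denominator = 8 + 11 - 2 = 17
s_p^2 = 3.183318 / 17 = 0.187254
s_p = sqrt(0.187254) = 0.4327

0.4327


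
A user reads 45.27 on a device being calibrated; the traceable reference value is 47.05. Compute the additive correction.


Correction = standard - reading
= 47.05 - 45.27
= 1.7800

1.7800


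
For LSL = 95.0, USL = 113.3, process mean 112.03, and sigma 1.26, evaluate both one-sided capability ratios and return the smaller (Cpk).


Cpu = (USL - mean) / (3*sigma) = (113.3 - 112.03) / (3*1.26) = 0.3360
Cpl = (mean - LSL) / (3*sigma) = (112.03 - 95.0) / (3*1.26) = 4.5053
Cpk = min(Cpu, Cpl) = 0.3360

0.3360


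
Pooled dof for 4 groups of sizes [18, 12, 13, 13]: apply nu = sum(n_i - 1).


nu = sum_i (n_i - 1)
nu = ((18 - 1) + (12 - 1) + (13 - 1) + (13 - 1))
nu = 17 + 11 + 12 + 12
nu = 52

52


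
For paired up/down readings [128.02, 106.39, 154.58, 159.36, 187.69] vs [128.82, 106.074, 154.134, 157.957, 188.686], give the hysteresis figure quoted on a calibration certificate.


|128.02 - 128.82| = 0.8000
|106.39 - 106.074| = 0.3160
|154.58 - 154.134| = 0.4460
|159.36 - 157.957| = 1.4030
|187.69 - 188.686| = 0.9960
hysteresis = max(diffs) = 1.4030

1.4030


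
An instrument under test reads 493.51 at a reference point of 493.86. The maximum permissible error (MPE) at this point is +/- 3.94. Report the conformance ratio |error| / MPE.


e = indication - reference = 493.51 - 493.86 = -0.3500
|e| = 0.3500
ratio = |e| / MPE = 0.3500 / 3.94
ratio = 0.0888

0.0888


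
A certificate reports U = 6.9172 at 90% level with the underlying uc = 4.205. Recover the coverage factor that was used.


k = U / uc
k = 6.9172 / 4.205
k = 1.645

1.645


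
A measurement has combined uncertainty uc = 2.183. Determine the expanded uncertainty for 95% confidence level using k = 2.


U = k * uc
U = 2 * 2.183
U = 4.3660

4.3660


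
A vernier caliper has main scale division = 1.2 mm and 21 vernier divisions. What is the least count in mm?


LC = MSD / n_div
= 1.2 / 21
= 0.0571

0.0571


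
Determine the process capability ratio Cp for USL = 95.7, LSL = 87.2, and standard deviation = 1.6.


Cp = (USL - LSL) / (6 * sigma)
= (95.7 - 87.2) / (6 * 1.6)
= 8.5000 / 9.6000
= 0.8854

0.8854


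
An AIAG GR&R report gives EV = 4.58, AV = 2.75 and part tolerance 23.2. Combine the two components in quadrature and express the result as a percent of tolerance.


GRR = sqrt(EV^2 + AV^2) = sqrt(4.58^2 + 2.75^2) = 5.3421812
%GRR = GRR / tol * 100 = 5.3421812 / 23.2 * 100
%GRR = 23.0266

23.0266


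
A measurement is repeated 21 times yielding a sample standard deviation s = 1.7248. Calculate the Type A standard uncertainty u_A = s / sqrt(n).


u_A = s / sqrt(n)
u_A = 1.7248 / sqrt(21)
u_A = 1.7248 / 4.5825757
u_A = 0.3764

0.3764


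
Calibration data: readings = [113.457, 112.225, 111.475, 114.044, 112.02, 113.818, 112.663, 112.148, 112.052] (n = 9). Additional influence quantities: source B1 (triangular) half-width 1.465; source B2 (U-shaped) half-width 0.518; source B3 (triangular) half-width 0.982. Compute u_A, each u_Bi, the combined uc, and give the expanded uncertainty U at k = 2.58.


mean = (113.457 + 112.225 + 111.475 + 114.044 + 112.02 + 113.818 + 112.663 + 112.148 + 112.052) / 9 = 112.6557778
s = sqrt(sum((x - mean)^2)/(n-1)) = 0.90321202
u_A = s / sqrt(n) = 0.90321202 / sqrt(9) = 0.30107067
u_B1 = 1.465 / sqrt(6) = 0.59808375
u_B2 = 0.518 / sqrt(2) = 0.36628131
u_B3 = 0.982 / sqrt(6) = 0.40089982
uc = sqrt(0.30107067^2 + 0.59808375^2 + 0.36628131^2 + 0.40089982^2) = 0.8621081
U = k * uc = 2.58 * 0.8621081
U = 2.2242

2.2242


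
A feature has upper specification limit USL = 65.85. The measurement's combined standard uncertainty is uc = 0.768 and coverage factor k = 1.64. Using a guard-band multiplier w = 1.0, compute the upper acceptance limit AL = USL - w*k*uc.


U = k * uc = 1.64 * 0.768 = 1.25952
guard band g = w * U = 1.0 * 1.25952 = 1.25952
AL = USL - g = 65.85 - 1.25952
AL = 64.5905

64.5905


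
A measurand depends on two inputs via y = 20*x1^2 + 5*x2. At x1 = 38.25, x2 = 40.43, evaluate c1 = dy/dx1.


y = 20*x1^2 + 5*x2
dy/dx1 = 2*20*x1
Evaluate at x1 = 38.25: c1 = 40 * 38.25
c1 = 1530.0000

1530.0000


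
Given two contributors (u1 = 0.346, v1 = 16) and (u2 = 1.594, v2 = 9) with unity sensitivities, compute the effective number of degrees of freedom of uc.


uc = sqrt(u1^2 + u2^2) = sqrt(0.346^2 + 1.594^2) = 1.6311199
v_eff = uc^4 / (u1^4/v1 + u2^4/v2)
= 1.6311199^4 / (0.346^4/16 + 1.594^4/9)
= 7.0785376 / 0.71821214
v_eff = 9.8558

9.8558


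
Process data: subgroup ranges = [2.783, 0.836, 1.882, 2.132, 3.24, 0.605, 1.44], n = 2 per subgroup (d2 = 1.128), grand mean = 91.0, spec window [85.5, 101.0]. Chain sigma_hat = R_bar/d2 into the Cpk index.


R_bar = (2.783 + 0.836 + 1.882 + 2.132 + 3.24 + 0.605 + 1.44) / 7 = 1.8454286
sigma = R_bar / d2 = 1.8454286 / 1.128 = 1.6360183
Cp = (USL - LSL)/(6*sigma) = (101.0 - 85.5)/(6*1.6360183) = 1.5790
Cpu = (101.0 - 91.0)/(3*1.6360183) = 2.0375
Cpl = (91.0 - 85.5)/(3*1.6360183) = 1.1206
Cpk = min(Cpu, Cpl) = 1.1206

1.1206


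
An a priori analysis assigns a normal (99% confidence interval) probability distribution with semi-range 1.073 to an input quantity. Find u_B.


u_B = half_width / 2.576
u_B = 1.073 / 2.576
u_B = 0.4165

0.4165


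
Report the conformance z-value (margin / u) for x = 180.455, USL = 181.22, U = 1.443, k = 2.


u = U / k = 1.443 / 2 = 0.7215
margin = |USL - x| = |181.22 - 180.455| = 0.765
z = margin / u = 0.765 / 0.7215
z = 1.0603

1.0603


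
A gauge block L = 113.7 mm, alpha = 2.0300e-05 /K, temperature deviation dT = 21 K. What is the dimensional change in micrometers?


dL = L * alpha * dT
= 113.7 * 2.0300e-05 * 21
= 0.0484703 mm
dL_um = 0.0484703 * 1000 = 48.4703 um

48.4703


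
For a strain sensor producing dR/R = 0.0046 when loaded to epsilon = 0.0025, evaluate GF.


GF = (dR/R) / epsilon
= 0.0046 / 0.0025
= 1.8400

1.8400


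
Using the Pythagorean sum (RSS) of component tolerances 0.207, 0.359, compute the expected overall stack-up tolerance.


RSS = sqrt(0.207^2 + 0.359^2)
= sqrt(0.17173)
= 0.4144

0.4144


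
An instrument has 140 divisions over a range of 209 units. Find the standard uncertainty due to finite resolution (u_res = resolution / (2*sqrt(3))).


resolution = range / divisions
resolution = 209 / 140 = 1.4928571
u_res = resolution / (2*sqrt(3))
u_res = 1.4928571 / 3.4641016
u_res = 0.4310

0.4310


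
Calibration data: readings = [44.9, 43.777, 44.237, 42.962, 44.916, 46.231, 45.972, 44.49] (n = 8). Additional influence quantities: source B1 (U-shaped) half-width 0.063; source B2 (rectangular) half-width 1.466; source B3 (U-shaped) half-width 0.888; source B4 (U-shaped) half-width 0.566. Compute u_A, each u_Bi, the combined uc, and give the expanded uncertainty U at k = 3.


mean = (44.9 + 43.777 + 44.237 + 42.962 + 44.916 + 46.231 + 45.972 + 44.49) / 8 = 44.685625
s = sqrt(sum((x - mean)^2)/(n-1)) = 1.080872
u_A = s / sqrt(n) = 1.080872 / sqrt(8) = 0.38214596
u_B1 = 0.063 / sqrt(2) = 0.044547727
u_B2 = 1.466 / sqrt(3) = 0.84639549
u_B3 = 0.888 / sqrt(2) = 0.62791082
u_B4 = 0.566 / sqrt(2) = 0.40022244
uc = sqrt(0.38214596^2 + 0.044547727^2 + 0.84639549^2 + 0.62791082^2 + 0.40022244^2) = 1.1911572
U = k * uc = 3 * 1.1911572
U = 3.5735

3.5735


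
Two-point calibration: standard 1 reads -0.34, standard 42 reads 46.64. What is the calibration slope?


slope = (y2 - y1) / (x2 - x1)
= (46.64 - -0.34) / (42 - 1)
= 46.9800 / 41
= 1.1459

1.1459


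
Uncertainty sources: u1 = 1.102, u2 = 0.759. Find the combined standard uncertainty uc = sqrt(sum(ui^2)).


uc = sqrt(1.102^2 + 0.759^2)
uc = sqrt(1.790485)
uc = 1.3381

1.3381


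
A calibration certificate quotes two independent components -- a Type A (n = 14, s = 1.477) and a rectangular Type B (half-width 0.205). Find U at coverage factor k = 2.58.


u_A = s / sqrt(n) = 1.477 / sqrt(14) = 0.39474485
u_B = half_width / sqrt(3) = 0.205 / sqrt(3) = 0.11835681
uc = sqrt(u_A^2 + u_B^2) = sqrt(0.39474485^2 + 0.11835681^2) = 0.41210658
U = k * uc = 2.58 * 0.41210658
U = 1.0632

1.0632


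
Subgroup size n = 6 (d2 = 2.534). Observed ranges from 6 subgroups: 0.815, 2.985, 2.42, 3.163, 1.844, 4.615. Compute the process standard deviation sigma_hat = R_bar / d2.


R_bar = (0.815 + 2.985 + 2.42 + 3.163 + 1.844 + 4.615) / 6
R_bar = 15.842 / 6 = 2.6403333
sigma_hat = R_bar / d2 = 2.6403333 / 2.534 = 1.0420

1.0420


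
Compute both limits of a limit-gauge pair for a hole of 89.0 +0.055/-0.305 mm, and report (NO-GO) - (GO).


GO = nominal - lower_tol (smallest hole = maximum material condition)
GO = 89.0 - 0.305 = 88.695
NO-GO = nominal + upper_tol (largest hole = least material condition)
NO-GO = 89.0 + 0.055 = 89.055
spread = NO-GO - GO = 89.055 - 88.695 = 0.3600

0.3600


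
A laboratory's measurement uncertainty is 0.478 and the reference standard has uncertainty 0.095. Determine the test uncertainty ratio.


TUR = u_lab / u_ref
= 0.478 / 0.095
= 5.0316

5.0316


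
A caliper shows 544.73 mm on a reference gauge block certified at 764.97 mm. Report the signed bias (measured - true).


Systematic error = measured - true
= 544.73 - 764.97
= -220.2400

-220.2400


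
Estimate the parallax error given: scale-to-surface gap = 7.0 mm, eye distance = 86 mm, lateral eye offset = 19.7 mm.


error = h * offset / d
= 7.0 * 19.7 / 86
= 1.6035

1.6035


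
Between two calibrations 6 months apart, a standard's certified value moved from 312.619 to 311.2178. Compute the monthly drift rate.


rate = (v2 - v1) / months
= (311.2178 - 312.619) / 6
= -1.4012 / 6
= -0.2335

-0.2335


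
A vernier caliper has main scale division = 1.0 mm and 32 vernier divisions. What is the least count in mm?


LC = MSD / n_div
= 1.0 / 32
= 0.0312

0.0312


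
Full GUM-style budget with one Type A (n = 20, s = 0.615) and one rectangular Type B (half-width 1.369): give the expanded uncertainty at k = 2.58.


u_A = s / sqrt(n) = 0.615 / sqrt(20) = 0.13751818
u_B = half_width / sqrt(3) = 1.369 / sqrt(3) = 0.79039252
uc = sqrt(u_A^2 + u_B^2) = sqrt(0.13751818^2 + 0.79039252^2) = 0.80226653
U = k * uc = 2.58 * 0.80226653
U = 2.0698

2.0698


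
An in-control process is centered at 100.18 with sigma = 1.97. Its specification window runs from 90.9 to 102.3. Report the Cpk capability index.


Cpu = (USL - mean) / (3*sigma) = (102.3 - 100.18) / (3*1.97) = 0.3587
Cpl = (mean - LSL) / (3*sigma) = (100.18 - 90.9) / (3*1.97) = 1.5702
Cpk = min(Cpu, Cpl) = 0.3587

0.3587


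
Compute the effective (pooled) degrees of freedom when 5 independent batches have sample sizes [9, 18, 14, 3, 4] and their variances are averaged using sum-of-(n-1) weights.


nu = sum_i (n_i - 1)
nu = ((9 - 1) + (18 - 1) + (14 - 1) + (3 - 1) + (4 - 1))
nu = 8 + 17 + 13 + 2 + 3
nu = 43

43


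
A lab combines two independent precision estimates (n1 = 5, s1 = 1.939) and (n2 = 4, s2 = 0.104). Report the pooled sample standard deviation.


s_p = sqrt(((n1-1)*s1^2 + (n2-1)*s2^2) / (n1+n2-2))
numerator = (5-1)*1.939^2 + (4-1)*0.104^2 = 15.038884 + 0.032448 = 15.071332
denominator = 5 + 4 - 2 = 7
s_p^2 = 15.071332 / 7 = 2.1530474
s_p = sqrt(2.1530474) = 1.4673

1.4673


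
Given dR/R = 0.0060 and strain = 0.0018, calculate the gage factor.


GF = (dR/R) / epsilon
= 0.0060 / 0.0018
= 3.3333

3.3333


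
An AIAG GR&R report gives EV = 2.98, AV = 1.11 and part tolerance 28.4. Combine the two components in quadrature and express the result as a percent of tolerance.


GRR = sqrt(EV^2 + AV^2) = sqrt(2.98^2 + 1.11^2) = 3.1800157
%GRR = GRR / tol * 100 = 3.1800157 / 28.4 * 100
%GRR = 11.1972

11.1972


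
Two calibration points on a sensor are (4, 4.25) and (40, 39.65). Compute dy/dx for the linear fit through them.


slope = (y2 - y1) / (x2 - x1)
= (39.65 - 4.25) / (40 - 4)
= 35.4000 / 36
= 0.9833

0.9833


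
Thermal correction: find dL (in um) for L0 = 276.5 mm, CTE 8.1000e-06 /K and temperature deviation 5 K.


dL = L * alpha * dT
= 276.5 * 8.1000e-06 * 5
= 0.0111982 mm
dL_um = 0.0111982 * 1000 = 11.1982 um

11.1982


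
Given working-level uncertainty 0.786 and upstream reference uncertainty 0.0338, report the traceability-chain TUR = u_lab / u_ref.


TUR = u_lab / u_ref
= 0.786 / 0.0338
= 23.2544

23.2544


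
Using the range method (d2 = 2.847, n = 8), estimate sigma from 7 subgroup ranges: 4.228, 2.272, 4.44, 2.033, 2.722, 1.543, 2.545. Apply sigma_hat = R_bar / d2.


R_bar = (4.228 + 2.272 + 4.44 + 2.033 + 2.722 + 1.543 + 2.545) / 7
R_bar = 19.783 / 7 = 2.8261429
sigma_hat = R_bar / d2 = 2.8261429 / 2.847 = 0.9927

0.9927


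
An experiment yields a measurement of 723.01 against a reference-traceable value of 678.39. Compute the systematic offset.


Systematic error = measured - true
= 723.01 - 678.39
= 44.6200

44.6200


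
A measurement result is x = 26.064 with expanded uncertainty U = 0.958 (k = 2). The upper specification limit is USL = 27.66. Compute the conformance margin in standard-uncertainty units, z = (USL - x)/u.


u = U / k = 0.958 / 2 = 0.479
margin = |USL - x| = |27.66 - 26.064| = 1.596
z = margin / u = 1.596 / 0.479
z = 3.3319

3.3319


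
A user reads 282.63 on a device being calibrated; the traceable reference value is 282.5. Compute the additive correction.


Correction = standard - reading
= 282.5 - 282.63
= -0.1300

-0.1300


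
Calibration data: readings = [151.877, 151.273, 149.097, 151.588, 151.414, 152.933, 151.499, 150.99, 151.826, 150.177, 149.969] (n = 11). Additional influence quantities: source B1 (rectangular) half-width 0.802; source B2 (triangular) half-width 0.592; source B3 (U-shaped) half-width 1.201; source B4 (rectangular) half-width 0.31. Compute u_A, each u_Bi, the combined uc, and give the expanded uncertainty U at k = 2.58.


mean = (151.877 + 151.273 + 149.097 + 151.588 + 151.414 + 152.933 + 151.499 + 150.99 + 151.826 + 150.177 + 149.969) / 11 = 151.1493636
s = sqrt(sum((x - mean)^2)/(n-1)) = 1.0556969
u_A = s / sqrt(n) = 1.0556969 / sqrt(11) = 0.31830459
u_B1 = 0.802 / sqrt(3) = 0.46303492
u_B2 = 0.592 / sqrt(6) = 0.24168299
u_B3 = 1.201 / sqrt(2) = 0.84923524
u_B4 = 0.31 / sqrt(3) = 0.17897858
uc = sqrt(0.31830459^2 + 0.46303492^2 + 0.24168299^2 + 0.84923524^2 + 0.17897858^2) = 1.0617738
U = k * uc = 2.58 * 1.0617738
U = 2.7394

2.7394


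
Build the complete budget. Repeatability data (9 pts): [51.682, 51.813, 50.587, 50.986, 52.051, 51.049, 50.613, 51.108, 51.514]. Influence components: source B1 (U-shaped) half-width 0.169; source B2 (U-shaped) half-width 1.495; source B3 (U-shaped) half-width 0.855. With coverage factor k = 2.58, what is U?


mean = (51.682 + 51.813 + 50.587 + 50.986 + 52.051 + 51.049 + 50.613 + 51.108 + 51.514) / 9 = 51.267
s = sqrt(sum((x - mean)^2)/(n-1)) = 0.52295889
u_A = s / sqrt(n) = 0.52295889 / sqrt(9) = 0.17431963
u_B1 = 0.169 / sqrt(2) = 0.11950105
u_B2 = 1.495 / sqrt(2) = 1.0571246
u_B3 = 0.855 / sqrt(2) = 0.6045763
uc = sqrt(0.17431963^2 + 0.11950105^2 + 1.0571246^2 + 0.6045763^2) = 1.2359987
U = k * uc = 2.58 * 1.2359987
U = 3.1889

3.1889


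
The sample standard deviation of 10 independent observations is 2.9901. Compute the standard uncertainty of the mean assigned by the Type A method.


u_A = s / sqrt(n)
u_A = 2.9901 / sqrt(10)
u_A = 2.9901 / 3.1622777
u_A = 0.9456

0.9456


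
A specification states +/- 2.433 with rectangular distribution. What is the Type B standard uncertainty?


u_B = half_width / sqrt(3)
u_B = 2.433 / 1.7320508
u_B = 1.4047

1.4047


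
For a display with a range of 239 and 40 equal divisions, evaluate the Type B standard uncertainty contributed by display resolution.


resolution = range / divisions
resolution = 239 / 40 = 5.975
u_res = resolution / (2*sqrt(3))
u_res = 5.975 / 3.4641016
u_res = 1.7248

1.7248


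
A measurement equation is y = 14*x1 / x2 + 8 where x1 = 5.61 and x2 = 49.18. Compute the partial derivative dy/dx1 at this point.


y = 14*x1 / x2 + 8
dy/dx1 = 14/x2
Evaluate at x2 = 49.18: c1 = 14 / 49.18
c1 = 0.2847

0.2847


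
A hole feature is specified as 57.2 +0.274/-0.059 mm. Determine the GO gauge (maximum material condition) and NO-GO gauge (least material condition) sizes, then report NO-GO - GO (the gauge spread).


GO = nominal - lower_tol (smallest hole = maximum material condition)
GO = 57.2 - 0.059 = 57.141
NO-GO = nominal + upper_tol (largest hole = least material condition)
NO-GO = 57.2 + 0.274 = 57.474
spread = NO-GO - GO = 57.474 - 57.141 = 0.3330

0.3330


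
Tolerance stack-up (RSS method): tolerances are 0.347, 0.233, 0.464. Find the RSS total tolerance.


RSS = sqrt(0.347^2 + 0.233^2 + 0.464^2)
= sqrt(0.389994)
= 0.6245

0.6245


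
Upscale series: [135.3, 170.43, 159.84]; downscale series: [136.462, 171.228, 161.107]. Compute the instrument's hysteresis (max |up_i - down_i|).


|135.3 - 136.462| = 1.1620
|170.43 - 171.228| = 0.7980
|159.84 - 161.107| = 1.2670
hysteresis = max(diffs) = 1.2670

1.2670


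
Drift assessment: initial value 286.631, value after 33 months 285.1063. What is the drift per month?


rate = (v2 - v1) / months
= (285.1063 - 286.631) / 33
= -1.5247 / 33
= -0.0462

-0.0462


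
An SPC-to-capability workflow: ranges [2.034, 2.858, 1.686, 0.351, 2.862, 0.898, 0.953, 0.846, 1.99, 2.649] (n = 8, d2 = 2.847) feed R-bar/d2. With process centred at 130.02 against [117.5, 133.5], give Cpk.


R_bar = (2.034 + 2.858 + 1.686 + 0.351 + 2.862 + 0.898 + 0.953 + 0.846 + 1.99 + 2.649) / 10 = 1.7127
sigma = R_bar / d2 = 1.7127 / 2.847 = 0.60158061
Cp = (USL - LSL)/(6*sigma) = (133.5 - 117.5)/(6*0.60158061) = 4.4328
Cpu = (133.5 - 130.02)/(3*0.60158061) = 1.9283
Cpl = (130.02 - 117.5)/(3*0.60158061) = 6.9373
Cpk = min(Cpu, Cpl) = 1.9283

1.9283


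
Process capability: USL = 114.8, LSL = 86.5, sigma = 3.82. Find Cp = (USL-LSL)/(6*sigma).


Cp = (USL - LSL) / (6 * sigma)
= (114.8 - 86.5) / (6 * 3.82)
= 28.3000 / 22.9200
= 1.2347

1.2347


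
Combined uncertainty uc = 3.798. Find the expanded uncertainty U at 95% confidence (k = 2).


U = k * uc
U = 2 * 3.798
U = 7.5960

7.5960


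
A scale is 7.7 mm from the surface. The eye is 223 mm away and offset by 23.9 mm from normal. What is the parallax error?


error = h * offset / d
= 7.7 * 23.9 / 223
= 0.8252

0.8252
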